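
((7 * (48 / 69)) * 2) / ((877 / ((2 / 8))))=56 / 20171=0.00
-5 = -5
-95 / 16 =-5.94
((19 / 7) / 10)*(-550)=-1045 / 7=-149.29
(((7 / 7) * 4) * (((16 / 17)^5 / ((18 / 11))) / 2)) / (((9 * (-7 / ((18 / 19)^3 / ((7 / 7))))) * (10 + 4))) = -415236096 / 477201158987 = -0.00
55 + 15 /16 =895 /16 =55.94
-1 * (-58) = 58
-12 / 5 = -2.40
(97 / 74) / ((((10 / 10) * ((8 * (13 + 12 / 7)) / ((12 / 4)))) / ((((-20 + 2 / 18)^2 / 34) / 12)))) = 21755839 / 671711616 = 0.03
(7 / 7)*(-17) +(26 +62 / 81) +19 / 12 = 3677 / 324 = 11.35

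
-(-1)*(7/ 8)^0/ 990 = 1/ 990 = 0.00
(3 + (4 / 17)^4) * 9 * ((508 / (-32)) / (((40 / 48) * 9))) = -95562039 / 1670420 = -57.21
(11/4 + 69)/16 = 287/64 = 4.48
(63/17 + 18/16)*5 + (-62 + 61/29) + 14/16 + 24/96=-34.62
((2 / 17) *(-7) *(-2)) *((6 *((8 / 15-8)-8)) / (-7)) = 1856 / 85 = 21.84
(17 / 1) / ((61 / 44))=12.26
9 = 9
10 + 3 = 13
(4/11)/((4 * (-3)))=-1/33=-0.03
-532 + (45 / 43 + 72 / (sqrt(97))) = -22831 / 43 + 72 * sqrt(97) / 97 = -523.64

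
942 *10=9420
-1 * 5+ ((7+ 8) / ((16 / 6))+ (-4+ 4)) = 5 / 8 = 0.62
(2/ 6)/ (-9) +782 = 21113/ 27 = 781.96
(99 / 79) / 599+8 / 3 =378865 / 141963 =2.67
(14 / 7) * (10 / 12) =5 / 3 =1.67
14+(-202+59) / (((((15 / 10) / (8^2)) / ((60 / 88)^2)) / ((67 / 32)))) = -65171 / 11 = -5924.64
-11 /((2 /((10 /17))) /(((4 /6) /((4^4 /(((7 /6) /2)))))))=-385 /78336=-0.00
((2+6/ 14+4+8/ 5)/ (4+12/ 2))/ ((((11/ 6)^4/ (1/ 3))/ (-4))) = -242784/ 2562175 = -0.09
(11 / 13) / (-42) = -11 / 546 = -0.02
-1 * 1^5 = -1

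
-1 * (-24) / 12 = 2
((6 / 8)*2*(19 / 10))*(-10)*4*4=-456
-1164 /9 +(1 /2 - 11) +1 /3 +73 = -133 /2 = -66.50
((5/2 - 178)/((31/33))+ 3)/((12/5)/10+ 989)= -284925/1533322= -0.19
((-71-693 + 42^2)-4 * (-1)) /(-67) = -1004 /67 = -14.99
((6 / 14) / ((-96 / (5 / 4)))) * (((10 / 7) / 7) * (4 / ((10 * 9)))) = -5 / 98784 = -0.00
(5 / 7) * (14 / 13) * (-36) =-360 / 13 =-27.69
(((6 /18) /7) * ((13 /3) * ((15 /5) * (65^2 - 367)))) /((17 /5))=83590 /119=702.44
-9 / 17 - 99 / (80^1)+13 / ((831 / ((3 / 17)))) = -664591 / 376720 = -1.76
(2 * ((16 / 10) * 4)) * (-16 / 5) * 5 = -1024 / 5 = -204.80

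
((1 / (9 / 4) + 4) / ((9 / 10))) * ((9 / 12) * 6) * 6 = 133.33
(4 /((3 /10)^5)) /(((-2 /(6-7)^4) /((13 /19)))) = -2600000 /4617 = -563.14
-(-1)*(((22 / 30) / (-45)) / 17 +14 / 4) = 80303 / 22950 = 3.50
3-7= -4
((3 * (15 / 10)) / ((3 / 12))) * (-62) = -1116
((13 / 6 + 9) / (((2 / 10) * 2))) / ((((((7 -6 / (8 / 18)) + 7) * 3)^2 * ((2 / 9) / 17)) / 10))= 28475 / 3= 9491.67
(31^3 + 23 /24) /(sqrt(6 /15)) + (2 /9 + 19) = 47124.44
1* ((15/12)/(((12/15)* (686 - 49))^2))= 125/25969216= 0.00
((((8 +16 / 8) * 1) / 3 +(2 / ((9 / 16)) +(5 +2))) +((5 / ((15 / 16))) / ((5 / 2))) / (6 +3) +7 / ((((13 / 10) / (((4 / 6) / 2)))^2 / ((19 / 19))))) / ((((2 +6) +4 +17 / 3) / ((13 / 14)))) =332783 / 434070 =0.77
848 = 848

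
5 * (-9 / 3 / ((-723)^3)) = 5 / 125977689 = 0.00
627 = 627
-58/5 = -11.60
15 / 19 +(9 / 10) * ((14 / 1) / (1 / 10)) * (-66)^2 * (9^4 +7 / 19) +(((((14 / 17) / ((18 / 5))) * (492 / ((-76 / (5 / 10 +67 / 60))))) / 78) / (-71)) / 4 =927621500547225503 / 257583456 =3601246426.89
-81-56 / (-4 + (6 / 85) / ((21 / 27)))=-77543 / 1163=-66.67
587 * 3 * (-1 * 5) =-8805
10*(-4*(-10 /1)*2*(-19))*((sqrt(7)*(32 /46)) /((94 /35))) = -4256000*sqrt(7) /1081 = -10416.58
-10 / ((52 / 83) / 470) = -97525 / 13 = -7501.92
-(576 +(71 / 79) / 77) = -3503879 / 6083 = -576.01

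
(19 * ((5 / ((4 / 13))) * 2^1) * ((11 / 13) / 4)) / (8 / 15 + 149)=15675 / 17944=0.87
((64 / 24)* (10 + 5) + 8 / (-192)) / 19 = 959 / 456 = 2.10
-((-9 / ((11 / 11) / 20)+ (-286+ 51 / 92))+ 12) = 41717 / 92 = 453.45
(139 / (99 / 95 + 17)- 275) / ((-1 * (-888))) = -152715 / 507344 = -0.30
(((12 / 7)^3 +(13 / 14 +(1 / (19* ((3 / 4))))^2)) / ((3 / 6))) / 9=13309133 / 10029663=1.33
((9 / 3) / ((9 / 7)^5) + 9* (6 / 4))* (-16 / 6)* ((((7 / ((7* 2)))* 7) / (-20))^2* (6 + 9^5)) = -21801291043 / 314928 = -69226.27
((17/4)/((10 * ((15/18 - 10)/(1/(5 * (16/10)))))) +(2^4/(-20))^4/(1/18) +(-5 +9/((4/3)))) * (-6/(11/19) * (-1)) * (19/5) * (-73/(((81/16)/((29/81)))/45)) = -1532861484617/18376875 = -83412.52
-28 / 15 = -1.87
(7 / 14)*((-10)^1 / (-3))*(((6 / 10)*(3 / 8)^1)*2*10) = 15 / 2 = 7.50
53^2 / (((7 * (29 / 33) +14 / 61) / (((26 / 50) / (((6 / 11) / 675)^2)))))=3602294872605 / 10276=350554191.57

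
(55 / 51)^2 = 3025 / 2601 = 1.16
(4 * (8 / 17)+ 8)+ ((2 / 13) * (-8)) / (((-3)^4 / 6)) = 58424 / 5967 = 9.79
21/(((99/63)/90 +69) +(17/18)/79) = 174195/572599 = 0.30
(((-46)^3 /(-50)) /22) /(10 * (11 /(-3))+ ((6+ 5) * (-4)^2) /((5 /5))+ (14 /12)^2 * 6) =48668 /81125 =0.60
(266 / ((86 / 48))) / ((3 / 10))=21280 / 43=494.88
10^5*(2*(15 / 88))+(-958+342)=368224 / 11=33474.91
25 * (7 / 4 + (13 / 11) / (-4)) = 36.36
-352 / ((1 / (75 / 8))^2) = -30937.50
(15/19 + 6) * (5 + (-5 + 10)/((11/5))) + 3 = 52.38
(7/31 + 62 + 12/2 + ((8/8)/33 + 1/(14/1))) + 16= 1207739/14322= 84.33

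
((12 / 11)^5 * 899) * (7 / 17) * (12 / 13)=527.95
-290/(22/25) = -329.55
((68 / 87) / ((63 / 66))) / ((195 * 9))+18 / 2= 28858961 / 3206385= 9.00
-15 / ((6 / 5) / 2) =-25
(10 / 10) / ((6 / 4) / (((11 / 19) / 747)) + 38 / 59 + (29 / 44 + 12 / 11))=2596 / 5030537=0.00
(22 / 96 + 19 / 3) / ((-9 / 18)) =-105 / 8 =-13.12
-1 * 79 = -79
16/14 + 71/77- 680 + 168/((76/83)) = -494.46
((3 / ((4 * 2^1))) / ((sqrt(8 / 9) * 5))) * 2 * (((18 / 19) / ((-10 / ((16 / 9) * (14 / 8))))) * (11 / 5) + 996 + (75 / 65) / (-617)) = 34130317563 * sqrt(2) / 304798000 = 158.36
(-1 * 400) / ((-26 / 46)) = 9200 / 13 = 707.69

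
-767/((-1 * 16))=767/16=47.94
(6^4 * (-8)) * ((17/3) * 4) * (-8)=1880064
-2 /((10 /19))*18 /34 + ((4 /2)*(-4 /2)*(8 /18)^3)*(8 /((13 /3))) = -714269 /268515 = -2.66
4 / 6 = 2 / 3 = 0.67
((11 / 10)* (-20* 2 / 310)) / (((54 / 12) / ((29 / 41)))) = -1276 / 57195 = -0.02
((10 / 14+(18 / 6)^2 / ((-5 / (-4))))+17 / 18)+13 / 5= 7219 / 630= 11.46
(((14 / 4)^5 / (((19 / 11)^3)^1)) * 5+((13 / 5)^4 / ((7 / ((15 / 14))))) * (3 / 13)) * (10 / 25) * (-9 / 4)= -6185293211133 / 13443640000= -460.09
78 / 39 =2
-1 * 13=-13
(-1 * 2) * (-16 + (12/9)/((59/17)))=5528/177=31.23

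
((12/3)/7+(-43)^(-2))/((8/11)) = 81433/103544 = 0.79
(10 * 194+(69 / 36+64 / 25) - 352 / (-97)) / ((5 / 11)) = 4285.83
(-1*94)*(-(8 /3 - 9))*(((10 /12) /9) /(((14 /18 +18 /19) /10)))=-169670 /531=-319.53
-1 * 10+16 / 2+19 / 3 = 13 / 3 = 4.33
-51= -51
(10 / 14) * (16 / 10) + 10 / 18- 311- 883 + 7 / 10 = -750709 / 630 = -1191.60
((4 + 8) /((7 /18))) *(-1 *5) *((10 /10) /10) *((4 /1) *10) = -4320 /7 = -617.14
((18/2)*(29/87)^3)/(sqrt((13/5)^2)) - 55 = -2140/39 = -54.87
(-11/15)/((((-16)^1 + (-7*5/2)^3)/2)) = 176/645045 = 0.00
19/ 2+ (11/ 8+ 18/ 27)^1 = 11.54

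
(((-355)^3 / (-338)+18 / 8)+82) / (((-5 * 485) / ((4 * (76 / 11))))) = -6804637428 / 4508075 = -1509.43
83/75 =1.11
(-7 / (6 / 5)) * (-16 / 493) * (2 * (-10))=-5600 / 1479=-3.79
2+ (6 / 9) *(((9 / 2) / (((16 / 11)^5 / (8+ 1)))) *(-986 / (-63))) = 245534461 / 3670016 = 66.90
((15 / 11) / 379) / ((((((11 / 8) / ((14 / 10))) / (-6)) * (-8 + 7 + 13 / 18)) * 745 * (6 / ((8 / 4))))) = 6048 / 170824775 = 0.00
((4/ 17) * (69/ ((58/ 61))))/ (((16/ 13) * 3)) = 18239/ 3944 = 4.62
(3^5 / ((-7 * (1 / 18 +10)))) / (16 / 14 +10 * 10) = -729 / 21358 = -0.03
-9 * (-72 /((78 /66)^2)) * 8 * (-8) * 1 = -5018112 /169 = -29692.97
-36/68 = -0.53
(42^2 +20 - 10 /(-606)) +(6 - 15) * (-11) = 570554 /303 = 1883.02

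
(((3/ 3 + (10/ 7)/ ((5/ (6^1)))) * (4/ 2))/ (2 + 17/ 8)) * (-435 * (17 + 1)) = -793440/ 77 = -10304.42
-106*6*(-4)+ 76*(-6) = 2088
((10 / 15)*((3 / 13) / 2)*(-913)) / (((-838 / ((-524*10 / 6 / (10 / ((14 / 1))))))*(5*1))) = -1674442 / 81705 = -20.49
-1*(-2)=2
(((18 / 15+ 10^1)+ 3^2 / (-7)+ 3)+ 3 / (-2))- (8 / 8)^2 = 729 / 70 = 10.41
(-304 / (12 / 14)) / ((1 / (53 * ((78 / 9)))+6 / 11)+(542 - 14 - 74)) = -16128112 / 20670099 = -0.78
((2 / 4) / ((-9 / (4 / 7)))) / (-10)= 1 / 315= 0.00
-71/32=-2.22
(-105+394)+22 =311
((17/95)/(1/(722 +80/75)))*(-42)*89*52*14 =-167250699616/475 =-352106736.03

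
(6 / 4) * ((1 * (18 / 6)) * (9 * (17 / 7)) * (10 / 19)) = 6885 / 133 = 51.77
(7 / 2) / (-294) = -1 / 84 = -0.01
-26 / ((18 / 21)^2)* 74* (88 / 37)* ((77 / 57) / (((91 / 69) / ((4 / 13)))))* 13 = -25518.97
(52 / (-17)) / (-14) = 26 / 119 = 0.22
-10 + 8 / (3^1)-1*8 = -46 / 3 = -15.33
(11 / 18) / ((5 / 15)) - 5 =-19 / 6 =-3.17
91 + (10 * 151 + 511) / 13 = 3204 / 13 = 246.46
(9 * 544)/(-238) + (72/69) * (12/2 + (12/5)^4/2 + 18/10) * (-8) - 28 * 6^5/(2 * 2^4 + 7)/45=-455523696/1308125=-348.23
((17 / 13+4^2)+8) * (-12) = -3948 / 13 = -303.69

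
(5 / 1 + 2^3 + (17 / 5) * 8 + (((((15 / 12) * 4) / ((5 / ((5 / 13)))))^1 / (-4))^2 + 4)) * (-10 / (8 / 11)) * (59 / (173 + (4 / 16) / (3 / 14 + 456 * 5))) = -12383351200143 / 59733333920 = -207.31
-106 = -106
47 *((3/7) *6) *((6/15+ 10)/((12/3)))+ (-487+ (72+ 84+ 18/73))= -16.52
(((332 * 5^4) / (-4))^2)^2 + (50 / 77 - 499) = 557600512237548789752 / 77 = 7241565093994140126.65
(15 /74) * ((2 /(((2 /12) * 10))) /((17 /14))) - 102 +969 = 545469 /629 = 867.20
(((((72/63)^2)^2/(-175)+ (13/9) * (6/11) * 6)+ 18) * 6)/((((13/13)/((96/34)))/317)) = 122001.12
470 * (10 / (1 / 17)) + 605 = 80505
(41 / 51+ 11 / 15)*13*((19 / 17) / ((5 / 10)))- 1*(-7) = 223993 / 4335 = 51.67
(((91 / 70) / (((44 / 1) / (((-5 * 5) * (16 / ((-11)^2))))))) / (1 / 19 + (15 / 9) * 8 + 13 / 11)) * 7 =-25935 / 552607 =-0.05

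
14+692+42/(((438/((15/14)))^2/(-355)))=210660719/298424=705.91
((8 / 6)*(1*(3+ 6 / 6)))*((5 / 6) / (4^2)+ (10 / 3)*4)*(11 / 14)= 14135 / 252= 56.09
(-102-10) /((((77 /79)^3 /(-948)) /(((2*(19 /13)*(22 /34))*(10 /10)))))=284179790976 /1310309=216879.98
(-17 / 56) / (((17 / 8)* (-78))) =1 / 546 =0.00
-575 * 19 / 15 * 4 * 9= -26220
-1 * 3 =-3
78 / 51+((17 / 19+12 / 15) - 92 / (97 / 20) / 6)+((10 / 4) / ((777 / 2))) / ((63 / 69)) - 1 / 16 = 293831053 / 40898234160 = 0.01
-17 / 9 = -1.89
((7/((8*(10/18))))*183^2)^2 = 4451285577249/1600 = 2782053485.78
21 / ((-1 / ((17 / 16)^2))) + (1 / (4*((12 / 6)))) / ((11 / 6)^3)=-8070927 / 340736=-23.69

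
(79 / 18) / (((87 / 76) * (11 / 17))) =51034 / 8613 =5.93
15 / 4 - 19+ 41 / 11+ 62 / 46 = -10297 / 1012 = -10.17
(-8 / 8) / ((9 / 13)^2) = -169 / 81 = -2.09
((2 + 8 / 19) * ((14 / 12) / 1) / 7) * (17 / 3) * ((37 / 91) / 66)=14467 / 1027026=0.01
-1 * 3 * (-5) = 15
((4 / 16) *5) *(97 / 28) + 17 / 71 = 36339 / 7952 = 4.57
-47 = -47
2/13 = 0.15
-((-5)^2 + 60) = -85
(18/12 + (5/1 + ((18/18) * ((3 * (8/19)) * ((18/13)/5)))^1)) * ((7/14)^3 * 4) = 16919/4940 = 3.42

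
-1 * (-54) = 54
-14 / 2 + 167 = 160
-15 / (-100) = 3 / 20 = 0.15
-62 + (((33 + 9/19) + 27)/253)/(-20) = -5961829/96140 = -62.01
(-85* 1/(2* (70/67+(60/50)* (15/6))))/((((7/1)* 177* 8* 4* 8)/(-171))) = 0.01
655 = 655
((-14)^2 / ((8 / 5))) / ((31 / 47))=11515 / 62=185.73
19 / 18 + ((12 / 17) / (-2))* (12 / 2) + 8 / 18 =-21 / 34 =-0.62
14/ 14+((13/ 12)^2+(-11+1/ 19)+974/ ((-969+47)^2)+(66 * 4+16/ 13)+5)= 1976348337871/ 7558946928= 261.46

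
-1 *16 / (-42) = 8 / 21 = 0.38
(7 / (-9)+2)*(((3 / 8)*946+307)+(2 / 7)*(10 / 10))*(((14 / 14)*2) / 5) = 67969 / 210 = 323.66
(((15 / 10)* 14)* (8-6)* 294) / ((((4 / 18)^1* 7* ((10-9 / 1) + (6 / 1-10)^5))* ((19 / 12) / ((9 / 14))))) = -20412 / 6479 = -3.15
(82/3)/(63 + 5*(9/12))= 328/801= 0.41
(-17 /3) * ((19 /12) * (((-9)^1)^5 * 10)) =10596015 /2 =5298007.50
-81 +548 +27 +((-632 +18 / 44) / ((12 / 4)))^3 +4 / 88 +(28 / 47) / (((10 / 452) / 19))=-630371700007433 / 67561560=-9330330.74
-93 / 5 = -18.60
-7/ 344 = -0.02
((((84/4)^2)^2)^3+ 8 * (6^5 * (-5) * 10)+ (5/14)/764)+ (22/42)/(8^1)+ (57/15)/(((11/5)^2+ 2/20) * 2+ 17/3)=17200962671110770271304/2338413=7355827508276241.31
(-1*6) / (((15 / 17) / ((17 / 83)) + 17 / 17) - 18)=0.47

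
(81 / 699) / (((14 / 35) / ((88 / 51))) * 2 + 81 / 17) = 16830 / 759347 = 0.02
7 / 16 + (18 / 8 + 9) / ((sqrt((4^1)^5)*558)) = 3477 / 7936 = 0.44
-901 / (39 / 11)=-9911 / 39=-254.13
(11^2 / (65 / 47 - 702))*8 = -45496 / 32929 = -1.38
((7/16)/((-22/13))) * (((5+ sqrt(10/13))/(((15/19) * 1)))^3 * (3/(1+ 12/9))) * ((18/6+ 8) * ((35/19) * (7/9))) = -1255919/864-3484733 * sqrt(130)/56160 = -2161.09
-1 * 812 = -812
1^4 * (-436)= -436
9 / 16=0.56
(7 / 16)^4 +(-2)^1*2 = -259743 / 65536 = -3.96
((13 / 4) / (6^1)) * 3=13 / 8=1.62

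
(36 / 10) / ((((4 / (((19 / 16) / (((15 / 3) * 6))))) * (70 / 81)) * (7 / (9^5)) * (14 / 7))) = 173.87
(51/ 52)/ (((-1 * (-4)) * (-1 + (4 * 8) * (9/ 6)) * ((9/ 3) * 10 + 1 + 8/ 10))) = 0.00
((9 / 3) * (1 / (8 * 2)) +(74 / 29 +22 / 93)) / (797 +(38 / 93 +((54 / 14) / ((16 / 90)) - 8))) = 898877 / 245005630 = 0.00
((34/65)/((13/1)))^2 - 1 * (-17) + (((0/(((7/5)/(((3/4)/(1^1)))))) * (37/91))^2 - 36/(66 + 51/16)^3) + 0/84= 1829790101229287/107625150333675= 17.00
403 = 403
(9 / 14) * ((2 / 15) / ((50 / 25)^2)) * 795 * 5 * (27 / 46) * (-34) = -1094715 / 644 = -1699.87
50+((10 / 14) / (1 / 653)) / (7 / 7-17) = 2335 / 112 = 20.85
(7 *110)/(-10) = -77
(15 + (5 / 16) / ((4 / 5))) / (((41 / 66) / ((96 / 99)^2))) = 31520 / 1353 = 23.30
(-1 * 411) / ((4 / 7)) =-2877 / 4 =-719.25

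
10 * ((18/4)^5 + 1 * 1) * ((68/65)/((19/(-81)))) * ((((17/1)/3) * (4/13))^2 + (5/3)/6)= -91234593549/333944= -273203.27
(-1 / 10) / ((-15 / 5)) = 1 / 30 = 0.03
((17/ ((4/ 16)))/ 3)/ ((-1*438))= -0.05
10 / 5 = 2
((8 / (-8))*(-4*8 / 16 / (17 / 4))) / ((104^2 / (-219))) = -219 / 22984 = -0.01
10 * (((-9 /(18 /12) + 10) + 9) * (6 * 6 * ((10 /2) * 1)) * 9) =210600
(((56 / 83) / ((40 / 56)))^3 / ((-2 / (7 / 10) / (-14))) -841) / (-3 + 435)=-299069752819 / 154382490000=-1.94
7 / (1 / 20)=140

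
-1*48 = -48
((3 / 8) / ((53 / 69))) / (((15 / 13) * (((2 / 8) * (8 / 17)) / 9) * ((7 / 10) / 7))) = 137241 / 424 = 323.68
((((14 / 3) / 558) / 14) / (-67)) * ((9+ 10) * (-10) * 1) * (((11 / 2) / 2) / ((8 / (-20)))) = -5225 / 448632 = -0.01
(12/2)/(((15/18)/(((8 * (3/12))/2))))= 36/5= 7.20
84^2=7056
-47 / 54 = -0.87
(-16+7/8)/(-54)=121/432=0.28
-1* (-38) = 38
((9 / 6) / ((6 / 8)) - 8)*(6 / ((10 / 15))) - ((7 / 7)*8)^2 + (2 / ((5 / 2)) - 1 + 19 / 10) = -116.30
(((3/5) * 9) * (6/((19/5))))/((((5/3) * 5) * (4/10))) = 243/95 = 2.56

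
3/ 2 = 1.50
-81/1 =-81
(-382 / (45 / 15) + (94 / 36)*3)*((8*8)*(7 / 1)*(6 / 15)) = -107072 / 5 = -21414.40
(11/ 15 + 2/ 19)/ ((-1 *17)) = -239/ 4845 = -0.05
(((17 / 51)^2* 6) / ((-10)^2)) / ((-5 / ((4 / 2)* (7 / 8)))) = -7 / 3000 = -0.00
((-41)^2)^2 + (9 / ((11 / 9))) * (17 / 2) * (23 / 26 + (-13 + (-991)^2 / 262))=57315833332 / 18733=3059618.50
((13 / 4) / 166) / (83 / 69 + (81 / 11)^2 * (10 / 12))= 0.00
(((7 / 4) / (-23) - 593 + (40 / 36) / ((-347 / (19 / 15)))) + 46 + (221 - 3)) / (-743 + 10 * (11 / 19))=5389349449 / 12073305636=0.45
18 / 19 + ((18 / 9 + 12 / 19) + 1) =87 / 19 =4.58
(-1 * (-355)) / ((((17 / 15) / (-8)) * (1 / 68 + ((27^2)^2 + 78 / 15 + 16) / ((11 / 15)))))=-374880 / 108418291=-0.00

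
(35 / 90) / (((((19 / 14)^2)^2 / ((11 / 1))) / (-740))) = -1094471840 / 1172889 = -933.14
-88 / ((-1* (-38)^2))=22 / 361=0.06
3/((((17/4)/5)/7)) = 420/17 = 24.71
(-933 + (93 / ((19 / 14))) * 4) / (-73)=12519 / 1387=9.03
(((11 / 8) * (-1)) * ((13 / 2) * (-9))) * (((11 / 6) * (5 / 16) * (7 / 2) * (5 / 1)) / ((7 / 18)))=1061775 / 512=2073.78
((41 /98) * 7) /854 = 0.00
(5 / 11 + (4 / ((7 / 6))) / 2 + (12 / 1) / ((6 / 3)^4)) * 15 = 13485 / 308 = 43.78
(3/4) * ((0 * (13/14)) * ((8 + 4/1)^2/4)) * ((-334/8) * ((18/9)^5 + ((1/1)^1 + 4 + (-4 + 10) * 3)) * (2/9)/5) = 0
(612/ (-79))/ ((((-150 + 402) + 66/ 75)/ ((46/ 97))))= -351900/ 24222743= -0.01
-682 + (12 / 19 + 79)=-11445 / 19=-602.37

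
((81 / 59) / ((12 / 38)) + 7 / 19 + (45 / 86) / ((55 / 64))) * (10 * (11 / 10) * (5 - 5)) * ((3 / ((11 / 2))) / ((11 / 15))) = 0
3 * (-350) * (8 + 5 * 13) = -76650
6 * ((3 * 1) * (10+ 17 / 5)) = 1206 / 5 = 241.20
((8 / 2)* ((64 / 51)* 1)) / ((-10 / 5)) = -128 / 51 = -2.51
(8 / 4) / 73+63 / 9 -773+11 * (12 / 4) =-53507 / 73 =-732.97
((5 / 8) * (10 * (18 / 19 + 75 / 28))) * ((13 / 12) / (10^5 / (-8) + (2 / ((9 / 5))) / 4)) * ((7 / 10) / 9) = -8359 / 54718784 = -0.00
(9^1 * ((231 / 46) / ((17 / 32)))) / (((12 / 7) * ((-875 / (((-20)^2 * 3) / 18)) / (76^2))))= -42696192 / 1955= -21839.48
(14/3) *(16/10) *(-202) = -22624/15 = -1508.27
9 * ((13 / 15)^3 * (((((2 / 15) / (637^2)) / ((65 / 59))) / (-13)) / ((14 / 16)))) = -944 / 6145059375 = -0.00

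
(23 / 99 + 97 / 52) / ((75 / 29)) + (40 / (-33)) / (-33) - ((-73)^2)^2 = -120610165750219 / 4247100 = -28398240.15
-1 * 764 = -764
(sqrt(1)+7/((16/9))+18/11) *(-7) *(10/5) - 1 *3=-8363/88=-95.03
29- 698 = -669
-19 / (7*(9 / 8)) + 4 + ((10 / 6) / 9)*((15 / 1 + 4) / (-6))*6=-365 / 189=-1.93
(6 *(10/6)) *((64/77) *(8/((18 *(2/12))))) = 5120/231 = 22.16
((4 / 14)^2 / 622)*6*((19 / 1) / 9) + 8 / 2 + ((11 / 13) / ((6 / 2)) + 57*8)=273556277 / 594321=460.28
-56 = -56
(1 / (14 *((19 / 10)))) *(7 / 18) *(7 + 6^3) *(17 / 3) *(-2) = -18955 / 513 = -36.95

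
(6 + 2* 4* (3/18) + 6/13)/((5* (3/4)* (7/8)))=9728/4095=2.38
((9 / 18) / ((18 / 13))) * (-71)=-923 / 36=-25.64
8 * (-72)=-576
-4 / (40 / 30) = -3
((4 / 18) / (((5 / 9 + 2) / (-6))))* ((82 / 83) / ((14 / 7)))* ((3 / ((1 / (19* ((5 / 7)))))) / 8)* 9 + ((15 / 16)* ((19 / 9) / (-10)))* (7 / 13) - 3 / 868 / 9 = -2052743155 / 172329248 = -11.91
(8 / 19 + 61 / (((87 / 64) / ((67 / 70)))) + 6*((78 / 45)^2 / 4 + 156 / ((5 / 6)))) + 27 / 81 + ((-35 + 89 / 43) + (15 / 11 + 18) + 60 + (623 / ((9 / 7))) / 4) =2198510769401 / 1641924900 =1338.98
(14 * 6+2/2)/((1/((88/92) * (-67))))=-125290/23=-5447.39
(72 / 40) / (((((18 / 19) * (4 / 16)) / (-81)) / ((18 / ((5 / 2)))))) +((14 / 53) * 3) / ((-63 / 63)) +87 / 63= -123312929 / 27825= -4431.73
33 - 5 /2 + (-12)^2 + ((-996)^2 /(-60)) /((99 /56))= -3028687 /330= -9177.84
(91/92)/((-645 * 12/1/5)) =-91/142416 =-0.00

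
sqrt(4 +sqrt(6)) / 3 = 0.85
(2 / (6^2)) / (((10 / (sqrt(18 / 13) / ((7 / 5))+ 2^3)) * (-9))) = -2 / 405 - sqrt(26) / 9828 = -0.01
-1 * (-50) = 50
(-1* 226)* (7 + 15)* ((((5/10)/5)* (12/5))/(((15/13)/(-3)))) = 387816/125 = 3102.53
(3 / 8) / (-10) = -3 / 80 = -0.04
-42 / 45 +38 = 556 / 15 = 37.07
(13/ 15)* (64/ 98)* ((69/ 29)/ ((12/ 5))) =2392/ 4263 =0.56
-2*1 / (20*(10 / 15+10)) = -3 / 320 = -0.01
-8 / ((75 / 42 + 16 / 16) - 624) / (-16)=-7 / 8697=-0.00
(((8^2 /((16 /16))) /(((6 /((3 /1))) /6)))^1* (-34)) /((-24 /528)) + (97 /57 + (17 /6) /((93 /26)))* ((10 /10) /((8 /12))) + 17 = 253806121 /1767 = 143636.74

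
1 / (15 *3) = 1 / 45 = 0.02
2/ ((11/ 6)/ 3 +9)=36/ 173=0.21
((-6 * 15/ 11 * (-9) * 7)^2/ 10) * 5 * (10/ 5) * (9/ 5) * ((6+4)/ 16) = 72335025/ 242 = 298905.06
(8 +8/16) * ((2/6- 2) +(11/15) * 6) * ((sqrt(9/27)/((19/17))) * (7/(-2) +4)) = 11849 * sqrt(3)/3420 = 6.00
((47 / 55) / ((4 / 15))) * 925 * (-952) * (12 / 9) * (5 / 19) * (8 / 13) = -1655528000 / 2717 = -609322.05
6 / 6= 1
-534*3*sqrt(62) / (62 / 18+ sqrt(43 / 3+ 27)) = -1277.57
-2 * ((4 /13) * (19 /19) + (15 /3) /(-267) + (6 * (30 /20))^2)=-564308 /3471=-162.58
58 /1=58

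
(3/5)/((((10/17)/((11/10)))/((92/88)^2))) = 26979/22000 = 1.23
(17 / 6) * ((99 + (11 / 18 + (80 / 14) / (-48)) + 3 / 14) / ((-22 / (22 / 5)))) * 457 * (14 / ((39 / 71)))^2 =-3444079903789 / 205335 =-16772980.27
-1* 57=-57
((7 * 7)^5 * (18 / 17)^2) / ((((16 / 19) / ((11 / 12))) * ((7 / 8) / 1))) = 227715404301 / 578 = 393971287.72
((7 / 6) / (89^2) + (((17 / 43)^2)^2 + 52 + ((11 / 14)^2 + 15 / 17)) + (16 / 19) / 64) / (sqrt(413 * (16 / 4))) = 1.32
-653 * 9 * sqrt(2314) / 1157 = -5877 * sqrt(2314) / 1157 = -244.35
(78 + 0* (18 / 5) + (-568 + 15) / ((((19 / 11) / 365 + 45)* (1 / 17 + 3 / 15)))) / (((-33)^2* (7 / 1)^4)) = 11031439 / 944917228332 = 0.00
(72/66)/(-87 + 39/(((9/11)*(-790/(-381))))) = -9480/556259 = -0.02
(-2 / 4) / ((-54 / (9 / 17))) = 1 / 204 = 0.00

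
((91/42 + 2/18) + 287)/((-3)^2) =5207/162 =32.14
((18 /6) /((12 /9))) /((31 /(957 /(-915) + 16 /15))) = 57 /37820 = 0.00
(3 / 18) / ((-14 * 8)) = -1 / 672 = -0.00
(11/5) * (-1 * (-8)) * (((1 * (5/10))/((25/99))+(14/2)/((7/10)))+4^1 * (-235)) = -2041644/125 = -16333.15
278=278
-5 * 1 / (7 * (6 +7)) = -5 / 91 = -0.05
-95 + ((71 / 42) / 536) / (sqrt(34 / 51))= -95 + 71 * sqrt(6) / 45024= -95.00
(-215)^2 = 46225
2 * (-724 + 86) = -1276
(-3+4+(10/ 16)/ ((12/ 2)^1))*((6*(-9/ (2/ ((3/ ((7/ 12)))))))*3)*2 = -12879/ 14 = -919.93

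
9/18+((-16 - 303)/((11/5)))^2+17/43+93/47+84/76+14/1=1616058727/76798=21042.98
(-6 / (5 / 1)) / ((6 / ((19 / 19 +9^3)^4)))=-56796482000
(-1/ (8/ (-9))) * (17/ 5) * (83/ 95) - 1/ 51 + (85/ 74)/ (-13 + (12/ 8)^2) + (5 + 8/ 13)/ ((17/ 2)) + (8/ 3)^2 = 7771839353/ 707358600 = 10.99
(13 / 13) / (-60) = -1 / 60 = -0.02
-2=-2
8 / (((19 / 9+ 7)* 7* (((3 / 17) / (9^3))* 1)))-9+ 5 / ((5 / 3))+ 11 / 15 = 2208067 / 4305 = 512.91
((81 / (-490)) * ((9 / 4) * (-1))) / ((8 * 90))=81 / 156800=0.00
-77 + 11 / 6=-451 / 6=-75.17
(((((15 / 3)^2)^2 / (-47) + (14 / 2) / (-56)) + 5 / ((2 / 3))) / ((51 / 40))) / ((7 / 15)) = -3275 / 329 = -9.95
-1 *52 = -52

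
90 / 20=4.50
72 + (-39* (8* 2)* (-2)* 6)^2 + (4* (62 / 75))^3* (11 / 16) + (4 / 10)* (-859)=23654487905182 / 421875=56069897.26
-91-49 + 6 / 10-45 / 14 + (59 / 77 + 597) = 455.15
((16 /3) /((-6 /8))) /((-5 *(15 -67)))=-16 /585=-0.03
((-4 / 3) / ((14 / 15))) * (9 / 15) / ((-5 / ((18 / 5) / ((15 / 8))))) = 288 / 875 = 0.33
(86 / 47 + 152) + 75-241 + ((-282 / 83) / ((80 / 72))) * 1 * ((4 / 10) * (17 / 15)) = -6610454 / 487625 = -13.56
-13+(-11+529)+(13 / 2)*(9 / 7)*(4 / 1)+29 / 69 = 260264 / 483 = 538.85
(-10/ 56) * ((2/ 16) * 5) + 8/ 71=17/ 15904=0.00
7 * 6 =42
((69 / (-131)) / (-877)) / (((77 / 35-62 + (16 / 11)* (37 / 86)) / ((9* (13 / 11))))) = -578565 / 5359363663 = -0.00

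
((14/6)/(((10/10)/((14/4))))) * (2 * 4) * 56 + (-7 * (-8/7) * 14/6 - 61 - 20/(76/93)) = 204736/57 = 3591.86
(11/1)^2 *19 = 2299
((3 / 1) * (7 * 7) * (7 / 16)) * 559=575211 / 16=35950.69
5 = 5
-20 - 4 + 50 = 26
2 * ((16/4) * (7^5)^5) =10728548957311719206456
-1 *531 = -531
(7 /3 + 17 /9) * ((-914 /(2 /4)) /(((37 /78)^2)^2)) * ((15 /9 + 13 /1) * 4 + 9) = -19331718946176 /1874161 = -10314865.66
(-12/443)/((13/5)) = -60/5759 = -0.01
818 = 818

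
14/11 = 1.27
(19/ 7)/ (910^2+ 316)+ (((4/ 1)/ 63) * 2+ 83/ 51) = 1556596571/ 887233536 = 1.75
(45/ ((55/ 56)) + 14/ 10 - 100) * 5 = -2903/ 11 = -263.91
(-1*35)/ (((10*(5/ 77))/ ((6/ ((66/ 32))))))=-784/ 5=-156.80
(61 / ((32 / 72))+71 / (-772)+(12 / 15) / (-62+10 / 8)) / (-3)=-64319569 / 1406970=-45.71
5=5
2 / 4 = 1 / 2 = 0.50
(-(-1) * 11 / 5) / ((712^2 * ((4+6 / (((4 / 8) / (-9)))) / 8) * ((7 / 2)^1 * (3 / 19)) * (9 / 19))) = -0.00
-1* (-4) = 4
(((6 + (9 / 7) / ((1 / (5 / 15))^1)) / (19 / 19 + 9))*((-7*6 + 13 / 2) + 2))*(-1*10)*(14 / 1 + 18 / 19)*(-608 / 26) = -6850080 / 91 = -75275.60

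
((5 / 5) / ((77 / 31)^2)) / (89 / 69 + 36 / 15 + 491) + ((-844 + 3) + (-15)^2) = -623324260807 / 1011890572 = -616.00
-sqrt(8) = -2 * sqrt(2) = -2.83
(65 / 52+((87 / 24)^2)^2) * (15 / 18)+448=592.94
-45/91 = -0.49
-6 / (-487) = 6 / 487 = 0.01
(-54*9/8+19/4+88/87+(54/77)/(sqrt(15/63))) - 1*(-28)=-2348/87+54*sqrt(105)/385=-25.55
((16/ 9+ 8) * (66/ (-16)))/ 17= -121/ 51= -2.37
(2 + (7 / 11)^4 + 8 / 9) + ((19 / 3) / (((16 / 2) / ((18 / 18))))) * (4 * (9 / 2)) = 9119933 / 527076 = 17.30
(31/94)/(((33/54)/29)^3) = 2204668044/62557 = 35242.55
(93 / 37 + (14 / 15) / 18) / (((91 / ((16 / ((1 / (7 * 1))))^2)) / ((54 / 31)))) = 45925376 / 74555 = 615.99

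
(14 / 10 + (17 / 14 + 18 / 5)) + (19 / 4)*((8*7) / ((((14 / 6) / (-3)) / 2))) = -9489 / 14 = -677.79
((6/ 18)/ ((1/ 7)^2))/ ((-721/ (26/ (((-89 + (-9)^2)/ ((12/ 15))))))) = 91/ 1545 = 0.06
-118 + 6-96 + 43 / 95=-19717 / 95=-207.55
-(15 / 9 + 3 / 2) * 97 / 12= -1843 / 72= -25.60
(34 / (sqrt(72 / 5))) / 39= 17 * sqrt(10) / 234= 0.23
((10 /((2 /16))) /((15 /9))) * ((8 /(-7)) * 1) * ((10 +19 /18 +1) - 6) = -6976 /21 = -332.19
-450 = -450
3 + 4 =7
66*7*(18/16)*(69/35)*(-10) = -20493/2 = -10246.50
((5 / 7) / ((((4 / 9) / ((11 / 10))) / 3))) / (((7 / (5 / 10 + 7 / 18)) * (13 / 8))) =264 / 637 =0.41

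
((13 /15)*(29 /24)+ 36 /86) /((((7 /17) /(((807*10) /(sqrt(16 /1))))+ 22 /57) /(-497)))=-979861799749 /519401472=-1886.52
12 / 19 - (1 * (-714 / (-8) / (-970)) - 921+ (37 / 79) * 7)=918.45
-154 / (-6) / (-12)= -77 / 36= -2.14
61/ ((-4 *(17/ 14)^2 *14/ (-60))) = 12810/ 289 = 44.33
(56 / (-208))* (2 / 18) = -7 / 234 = -0.03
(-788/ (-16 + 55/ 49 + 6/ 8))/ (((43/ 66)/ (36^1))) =122322816/ 39689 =3082.03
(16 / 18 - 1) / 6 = -1 / 54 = -0.02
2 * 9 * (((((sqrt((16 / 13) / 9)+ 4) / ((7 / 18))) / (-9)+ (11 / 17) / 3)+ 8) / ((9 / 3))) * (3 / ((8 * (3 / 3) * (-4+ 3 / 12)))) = -505 / 119+ 8 * sqrt(13) / 455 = -4.18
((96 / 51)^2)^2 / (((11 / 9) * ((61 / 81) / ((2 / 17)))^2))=247669456896 / 987974836739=0.25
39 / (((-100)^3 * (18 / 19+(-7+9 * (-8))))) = 741 / 1483000000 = 0.00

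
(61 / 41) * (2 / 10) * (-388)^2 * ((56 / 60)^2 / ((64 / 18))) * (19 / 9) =1068693038 / 46125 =23169.50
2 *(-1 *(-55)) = 110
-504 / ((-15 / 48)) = 8064 / 5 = 1612.80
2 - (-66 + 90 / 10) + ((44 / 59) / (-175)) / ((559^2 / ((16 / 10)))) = 951778065523 / 16131831625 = 59.00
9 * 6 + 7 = 61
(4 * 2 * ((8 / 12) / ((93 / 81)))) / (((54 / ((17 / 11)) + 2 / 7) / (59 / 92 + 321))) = 31691961 / 747224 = 42.41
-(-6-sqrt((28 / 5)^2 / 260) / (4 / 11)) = 77 * sqrt(65) / 650 + 6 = 6.96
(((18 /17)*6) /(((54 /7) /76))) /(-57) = -56 /51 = -1.10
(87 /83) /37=87 /3071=0.03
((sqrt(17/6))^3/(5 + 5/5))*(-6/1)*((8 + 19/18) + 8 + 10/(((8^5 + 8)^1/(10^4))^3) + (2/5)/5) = -539073149709503*sqrt(102)/65533593817800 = -83.08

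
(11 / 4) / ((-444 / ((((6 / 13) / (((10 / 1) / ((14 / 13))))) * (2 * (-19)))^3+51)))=-0.27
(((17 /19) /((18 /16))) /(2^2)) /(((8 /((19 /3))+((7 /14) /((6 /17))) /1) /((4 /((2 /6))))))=544 /611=0.89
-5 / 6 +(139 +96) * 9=12685 / 6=2114.17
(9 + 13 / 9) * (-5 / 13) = -470 / 117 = -4.02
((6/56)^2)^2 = 81/614656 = 0.00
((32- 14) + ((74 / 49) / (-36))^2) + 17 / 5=21.40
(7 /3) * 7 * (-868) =-42532 /3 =-14177.33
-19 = -19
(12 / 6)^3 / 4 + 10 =12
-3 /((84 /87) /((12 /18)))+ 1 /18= -2.02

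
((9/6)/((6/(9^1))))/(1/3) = 27/4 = 6.75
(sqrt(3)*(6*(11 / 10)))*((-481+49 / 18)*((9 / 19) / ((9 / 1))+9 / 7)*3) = -21952.01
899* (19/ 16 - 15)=-12417.44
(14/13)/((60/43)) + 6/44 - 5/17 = 22391/36465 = 0.61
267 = 267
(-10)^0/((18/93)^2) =26.69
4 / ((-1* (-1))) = 4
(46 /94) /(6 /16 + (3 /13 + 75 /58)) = 3016 /11703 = 0.26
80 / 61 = 1.31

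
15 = 15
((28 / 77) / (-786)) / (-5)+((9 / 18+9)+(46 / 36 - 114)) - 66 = -10973209 / 64845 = -169.22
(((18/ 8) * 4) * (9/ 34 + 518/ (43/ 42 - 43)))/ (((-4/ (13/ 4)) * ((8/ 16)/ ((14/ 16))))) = 592822503/ 3836288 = 154.53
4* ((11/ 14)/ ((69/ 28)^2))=2464/ 4761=0.52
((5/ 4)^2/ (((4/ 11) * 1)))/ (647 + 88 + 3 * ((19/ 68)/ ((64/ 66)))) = 9350/ 1601241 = 0.01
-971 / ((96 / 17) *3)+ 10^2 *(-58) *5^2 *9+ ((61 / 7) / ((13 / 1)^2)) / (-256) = -3557105982797 / 2725632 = -1305057.32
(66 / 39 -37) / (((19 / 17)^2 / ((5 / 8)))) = -663255 / 37544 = -17.67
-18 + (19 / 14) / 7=-1745 / 98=-17.81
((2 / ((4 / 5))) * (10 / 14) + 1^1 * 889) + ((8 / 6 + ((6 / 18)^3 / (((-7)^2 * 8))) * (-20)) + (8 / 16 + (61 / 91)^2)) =399356119 / 447174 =893.07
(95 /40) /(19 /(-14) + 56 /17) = 2261 /1844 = 1.23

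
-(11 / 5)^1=-11 / 5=-2.20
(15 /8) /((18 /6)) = 0.62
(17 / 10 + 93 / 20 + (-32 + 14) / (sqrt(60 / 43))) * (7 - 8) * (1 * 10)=-127 / 2 + 6 * sqrt(645)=88.88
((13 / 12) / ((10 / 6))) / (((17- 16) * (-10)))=-13 / 200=-0.06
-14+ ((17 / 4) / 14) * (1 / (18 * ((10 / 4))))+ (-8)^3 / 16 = -45.99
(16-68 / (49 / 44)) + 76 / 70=-10774 / 245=-43.98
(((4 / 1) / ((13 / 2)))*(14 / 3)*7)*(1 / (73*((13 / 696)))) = 181888 / 12337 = 14.74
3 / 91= 0.03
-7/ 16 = -0.44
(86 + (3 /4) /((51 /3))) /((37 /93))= 544143 /2516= 216.27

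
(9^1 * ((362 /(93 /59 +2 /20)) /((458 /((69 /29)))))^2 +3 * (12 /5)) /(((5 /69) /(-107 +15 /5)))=-54209845754011584 /2038655674225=-26590.98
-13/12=-1.08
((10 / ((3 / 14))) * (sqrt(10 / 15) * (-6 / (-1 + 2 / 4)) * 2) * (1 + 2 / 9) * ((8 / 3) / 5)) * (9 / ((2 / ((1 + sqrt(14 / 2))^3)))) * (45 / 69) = 1084160 * sqrt(6) / 69 + 492800 * sqrt(42) / 69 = 84773.16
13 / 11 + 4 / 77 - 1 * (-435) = 33590 / 77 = 436.23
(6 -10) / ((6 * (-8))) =1 / 12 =0.08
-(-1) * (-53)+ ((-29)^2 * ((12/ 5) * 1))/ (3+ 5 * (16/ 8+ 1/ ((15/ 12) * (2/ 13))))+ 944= 61279/ 65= 942.75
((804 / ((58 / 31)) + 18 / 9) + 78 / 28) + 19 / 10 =442956 / 1015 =436.41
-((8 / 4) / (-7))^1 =2 / 7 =0.29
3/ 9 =1/ 3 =0.33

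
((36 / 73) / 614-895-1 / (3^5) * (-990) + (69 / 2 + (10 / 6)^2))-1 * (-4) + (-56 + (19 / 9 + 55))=-1026893459 / 1210194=-848.54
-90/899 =-0.10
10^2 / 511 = 100 / 511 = 0.20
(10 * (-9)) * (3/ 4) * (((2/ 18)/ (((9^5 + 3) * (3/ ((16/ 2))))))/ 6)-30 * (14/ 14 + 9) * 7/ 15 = -12400925/ 88578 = -140.00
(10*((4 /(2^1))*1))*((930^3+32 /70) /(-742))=-56304990032 /2597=-21680781.68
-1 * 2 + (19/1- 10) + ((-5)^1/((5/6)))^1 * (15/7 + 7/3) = -139/7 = -19.86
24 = 24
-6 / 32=-3 / 16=-0.19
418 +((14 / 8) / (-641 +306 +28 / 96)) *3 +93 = 4104737 / 8033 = 510.98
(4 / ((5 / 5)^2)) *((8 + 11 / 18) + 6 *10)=2470 / 9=274.44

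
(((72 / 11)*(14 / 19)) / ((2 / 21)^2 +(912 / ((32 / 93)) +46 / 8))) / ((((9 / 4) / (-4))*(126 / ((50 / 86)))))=-627200 / 42109855667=-0.00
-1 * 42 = -42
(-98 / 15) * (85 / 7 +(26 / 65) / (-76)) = -37667 / 475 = -79.30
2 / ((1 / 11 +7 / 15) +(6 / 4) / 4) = 2640 / 1231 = 2.14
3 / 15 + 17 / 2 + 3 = 117 / 10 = 11.70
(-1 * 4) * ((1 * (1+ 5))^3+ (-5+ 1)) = -848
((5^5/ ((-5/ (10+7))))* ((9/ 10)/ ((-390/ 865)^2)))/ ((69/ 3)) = -63599125/ 31096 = -2045.25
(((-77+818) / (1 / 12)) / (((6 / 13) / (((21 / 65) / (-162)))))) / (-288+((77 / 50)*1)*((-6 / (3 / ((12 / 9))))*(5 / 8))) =3458 / 26151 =0.13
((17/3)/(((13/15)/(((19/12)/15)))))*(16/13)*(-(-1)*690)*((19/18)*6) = 5646040/1521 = 3712.06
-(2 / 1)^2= -4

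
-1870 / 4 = -467.50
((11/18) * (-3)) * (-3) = 11/2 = 5.50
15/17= 0.88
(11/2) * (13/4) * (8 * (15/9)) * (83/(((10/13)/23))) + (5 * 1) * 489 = 3563501/6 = 593916.83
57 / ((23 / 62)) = 3534 / 23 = 153.65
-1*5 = -5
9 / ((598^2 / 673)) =6057 / 357604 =0.02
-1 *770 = -770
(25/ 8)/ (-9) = -25/ 72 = -0.35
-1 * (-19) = 19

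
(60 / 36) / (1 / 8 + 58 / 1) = 8 / 279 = 0.03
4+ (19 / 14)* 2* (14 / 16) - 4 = 19 / 8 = 2.38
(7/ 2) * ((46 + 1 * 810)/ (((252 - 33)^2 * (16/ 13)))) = 9737/ 191844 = 0.05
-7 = -7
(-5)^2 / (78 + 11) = 0.28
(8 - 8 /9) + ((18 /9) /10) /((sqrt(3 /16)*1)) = 4*sqrt(3) /15 + 64 /9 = 7.57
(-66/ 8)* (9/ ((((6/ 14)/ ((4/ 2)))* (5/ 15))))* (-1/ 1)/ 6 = 693/ 4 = 173.25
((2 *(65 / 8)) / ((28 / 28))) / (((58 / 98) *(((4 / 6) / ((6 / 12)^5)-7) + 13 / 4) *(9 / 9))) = 9555 / 6119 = 1.56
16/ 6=8/ 3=2.67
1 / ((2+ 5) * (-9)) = -1 / 63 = -0.02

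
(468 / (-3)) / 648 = -0.24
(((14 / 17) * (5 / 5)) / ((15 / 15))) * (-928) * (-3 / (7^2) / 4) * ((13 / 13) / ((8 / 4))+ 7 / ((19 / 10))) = 110664 / 2261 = 48.94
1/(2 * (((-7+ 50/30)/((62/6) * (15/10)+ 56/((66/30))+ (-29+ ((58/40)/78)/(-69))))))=-14154341/12629760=-1.12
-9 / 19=-0.47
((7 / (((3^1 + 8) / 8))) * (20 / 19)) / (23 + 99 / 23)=6440 / 32813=0.20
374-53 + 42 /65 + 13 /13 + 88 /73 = 1536676 /4745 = 323.85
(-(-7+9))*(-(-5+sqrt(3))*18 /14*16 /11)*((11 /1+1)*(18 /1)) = -311040 /77+62208*sqrt(3) /77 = -2640.16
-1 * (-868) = 868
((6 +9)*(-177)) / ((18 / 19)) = -5605 / 2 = -2802.50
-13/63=-0.21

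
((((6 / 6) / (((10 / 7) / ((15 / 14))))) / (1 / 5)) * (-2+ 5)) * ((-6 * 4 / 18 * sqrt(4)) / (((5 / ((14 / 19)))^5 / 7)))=-22588608 / 1547561875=-0.01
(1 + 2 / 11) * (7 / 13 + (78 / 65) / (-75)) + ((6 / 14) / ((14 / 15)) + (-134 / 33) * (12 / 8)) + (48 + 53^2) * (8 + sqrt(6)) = 2857 * sqrt(6) + 3079170327 / 134750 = 29849.18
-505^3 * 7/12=-901513375/12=-75126114.58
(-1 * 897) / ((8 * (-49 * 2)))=897 / 784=1.14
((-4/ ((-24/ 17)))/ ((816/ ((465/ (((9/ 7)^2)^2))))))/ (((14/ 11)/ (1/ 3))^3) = 1444135/ 136048896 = 0.01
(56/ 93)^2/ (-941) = -3136/ 8138709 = -0.00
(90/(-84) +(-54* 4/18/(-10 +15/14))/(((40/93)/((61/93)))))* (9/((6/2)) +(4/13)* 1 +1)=4.21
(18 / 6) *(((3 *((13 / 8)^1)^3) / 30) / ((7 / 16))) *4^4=26364 / 35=753.26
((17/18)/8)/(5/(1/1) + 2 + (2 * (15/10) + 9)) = 17/2736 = 0.01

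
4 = 4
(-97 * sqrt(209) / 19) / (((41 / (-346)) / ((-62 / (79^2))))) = -2080844 * sqrt(209) / 4861739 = -6.19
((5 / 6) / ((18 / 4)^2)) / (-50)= -1 / 1215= -0.00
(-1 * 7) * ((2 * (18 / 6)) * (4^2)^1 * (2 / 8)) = -168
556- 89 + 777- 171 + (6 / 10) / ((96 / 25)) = 34341 / 32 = 1073.16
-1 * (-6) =6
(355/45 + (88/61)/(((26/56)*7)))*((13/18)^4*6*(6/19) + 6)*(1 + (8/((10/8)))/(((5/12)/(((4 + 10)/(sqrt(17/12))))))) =21468138935/395418348 + 3847090497152*sqrt(51)/2800879965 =9863.25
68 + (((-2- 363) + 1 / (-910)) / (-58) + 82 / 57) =227835847 / 3008460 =75.73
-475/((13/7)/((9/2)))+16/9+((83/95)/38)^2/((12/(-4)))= -1752224758121/1524755700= -1149.18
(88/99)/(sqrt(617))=8 * sqrt(617)/5553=0.04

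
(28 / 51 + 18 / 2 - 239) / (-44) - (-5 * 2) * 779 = 8746231 / 1122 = 7795.21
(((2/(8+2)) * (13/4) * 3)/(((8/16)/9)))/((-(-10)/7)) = 2457/100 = 24.57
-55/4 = -13.75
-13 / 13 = -1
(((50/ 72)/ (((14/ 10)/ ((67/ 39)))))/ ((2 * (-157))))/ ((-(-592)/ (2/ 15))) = -1675/ 2740360896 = -0.00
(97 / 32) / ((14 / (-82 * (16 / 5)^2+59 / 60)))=-24406073 / 134400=-181.59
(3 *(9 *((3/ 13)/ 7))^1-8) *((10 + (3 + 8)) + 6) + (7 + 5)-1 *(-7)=-15740/ 91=-172.97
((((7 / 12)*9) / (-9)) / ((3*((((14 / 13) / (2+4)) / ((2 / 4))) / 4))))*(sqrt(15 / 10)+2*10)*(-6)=13*sqrt(6) / 2+260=275.92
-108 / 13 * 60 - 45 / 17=-110745 / 221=-501.11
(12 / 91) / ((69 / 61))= 0.12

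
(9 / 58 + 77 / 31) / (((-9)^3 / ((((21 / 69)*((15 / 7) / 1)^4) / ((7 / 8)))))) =-11862500 / 446809293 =-0.03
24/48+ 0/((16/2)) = 1/2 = 0.50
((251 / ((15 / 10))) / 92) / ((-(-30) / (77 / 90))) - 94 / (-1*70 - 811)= 52051487 / 328260600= 0.16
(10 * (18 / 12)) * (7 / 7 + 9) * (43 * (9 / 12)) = 9675 / 2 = 4837.50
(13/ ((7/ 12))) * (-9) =-1404/ 7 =-200.57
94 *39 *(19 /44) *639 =22254453 /22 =1011566.05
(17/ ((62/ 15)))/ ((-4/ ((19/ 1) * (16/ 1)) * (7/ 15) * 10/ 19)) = -276165/ 217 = -1272.65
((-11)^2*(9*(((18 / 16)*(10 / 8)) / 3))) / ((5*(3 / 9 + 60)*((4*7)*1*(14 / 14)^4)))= 0.06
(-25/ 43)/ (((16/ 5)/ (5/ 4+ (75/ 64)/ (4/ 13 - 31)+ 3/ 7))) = -1745375/ 5856256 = -0.30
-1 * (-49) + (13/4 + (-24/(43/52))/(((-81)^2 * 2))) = 19653737/376164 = 52.25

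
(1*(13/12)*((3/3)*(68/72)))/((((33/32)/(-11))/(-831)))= 244868/27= 9069.19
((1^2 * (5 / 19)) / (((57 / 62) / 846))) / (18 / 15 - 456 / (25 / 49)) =-364250 / 1342559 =-0.27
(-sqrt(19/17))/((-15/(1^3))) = sqrt(323)/255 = 0.07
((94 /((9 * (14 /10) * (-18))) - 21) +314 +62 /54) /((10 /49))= 1165829 /810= 1439.30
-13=-13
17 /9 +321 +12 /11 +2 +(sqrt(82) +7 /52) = sqrt(82) +1678837 /5148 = 335.17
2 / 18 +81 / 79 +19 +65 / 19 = 23.56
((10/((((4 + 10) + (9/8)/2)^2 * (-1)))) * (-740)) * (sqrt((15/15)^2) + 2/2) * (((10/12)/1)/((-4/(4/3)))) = -9472000/488601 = -19.39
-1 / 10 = -0.10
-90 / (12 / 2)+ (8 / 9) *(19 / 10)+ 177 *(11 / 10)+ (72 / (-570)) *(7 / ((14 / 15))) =61711 / 342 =180.44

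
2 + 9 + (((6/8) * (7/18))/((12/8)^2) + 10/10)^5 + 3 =7272906637/459165024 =15.84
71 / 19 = 3.74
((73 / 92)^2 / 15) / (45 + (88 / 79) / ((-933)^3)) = 0.00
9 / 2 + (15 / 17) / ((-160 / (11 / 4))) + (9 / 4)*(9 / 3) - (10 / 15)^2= 211319 / 19584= 10.79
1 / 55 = 0.02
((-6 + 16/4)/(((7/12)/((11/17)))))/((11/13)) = -312/119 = -2.62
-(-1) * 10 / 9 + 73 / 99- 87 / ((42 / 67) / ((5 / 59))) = -270209 / 27258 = -9.91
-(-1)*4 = 4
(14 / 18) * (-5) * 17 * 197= -117215 / 9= -13023.89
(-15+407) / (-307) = -392 / 307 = -1.28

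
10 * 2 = 20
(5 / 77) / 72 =5 / 5544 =0.00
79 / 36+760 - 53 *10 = 8359 / 36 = 232.19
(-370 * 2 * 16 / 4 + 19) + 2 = -2939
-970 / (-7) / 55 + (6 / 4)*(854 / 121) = 11101 / 847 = 13.11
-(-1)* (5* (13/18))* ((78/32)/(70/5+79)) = 845/8928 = 0.09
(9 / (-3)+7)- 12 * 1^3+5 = -3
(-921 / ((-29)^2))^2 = 848241 / 707281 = 1.20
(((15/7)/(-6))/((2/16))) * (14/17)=-40/17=-2.35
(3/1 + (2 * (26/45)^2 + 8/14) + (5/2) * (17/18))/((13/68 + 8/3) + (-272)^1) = -6361927/259426125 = -0.02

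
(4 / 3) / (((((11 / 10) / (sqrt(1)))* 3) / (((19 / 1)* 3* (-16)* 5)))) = -1842.42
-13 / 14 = -0.93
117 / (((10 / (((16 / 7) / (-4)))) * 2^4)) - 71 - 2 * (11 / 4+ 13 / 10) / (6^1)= -4075 / 56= -72.77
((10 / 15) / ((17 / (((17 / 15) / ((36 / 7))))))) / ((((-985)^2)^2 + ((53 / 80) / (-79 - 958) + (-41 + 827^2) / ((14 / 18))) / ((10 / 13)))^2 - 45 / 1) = 23606500288000 / 2420524508650843872197354204835687997089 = 0.00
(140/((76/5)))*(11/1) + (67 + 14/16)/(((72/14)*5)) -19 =774793/9120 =84.96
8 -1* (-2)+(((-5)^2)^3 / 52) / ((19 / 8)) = 33720 / 247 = 136.52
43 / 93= 0.46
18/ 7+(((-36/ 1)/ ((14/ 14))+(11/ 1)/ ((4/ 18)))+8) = 337/ 14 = 24.07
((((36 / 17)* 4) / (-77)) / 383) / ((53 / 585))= -84240 / 26571391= -0.00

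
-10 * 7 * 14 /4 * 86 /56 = -1505 /4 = -376.25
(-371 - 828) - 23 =-1222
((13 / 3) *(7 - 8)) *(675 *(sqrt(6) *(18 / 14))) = -26325 *sqrt(6) / 7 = -9211.83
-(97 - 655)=558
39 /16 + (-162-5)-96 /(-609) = -533987 /3248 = -164.40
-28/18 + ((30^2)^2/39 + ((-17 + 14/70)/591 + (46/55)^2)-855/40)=11572365979357/557785800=20746.97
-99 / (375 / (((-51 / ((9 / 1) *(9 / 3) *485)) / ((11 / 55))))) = 187 / 36375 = 0.01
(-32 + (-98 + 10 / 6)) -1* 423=-1654 / 3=-551.33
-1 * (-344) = 344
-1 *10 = -10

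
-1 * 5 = -5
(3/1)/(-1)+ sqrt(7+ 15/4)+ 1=-2+ sqrt(43)/2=1.28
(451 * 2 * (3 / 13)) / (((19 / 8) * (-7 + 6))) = -21648 / 247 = -87.64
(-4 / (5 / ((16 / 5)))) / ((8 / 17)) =-136 / 25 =-5.44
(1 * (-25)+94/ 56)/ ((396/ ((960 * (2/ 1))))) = -26120/ 231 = -113.07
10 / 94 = 5 / 47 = 0.11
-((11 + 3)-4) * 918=-9180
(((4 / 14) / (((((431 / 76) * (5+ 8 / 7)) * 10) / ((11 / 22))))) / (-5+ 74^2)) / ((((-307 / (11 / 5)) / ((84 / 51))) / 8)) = -93632 / 13229387760425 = -0.00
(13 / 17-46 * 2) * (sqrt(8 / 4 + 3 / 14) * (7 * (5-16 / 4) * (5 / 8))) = -7755 * sqrt(434) / 272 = -593.96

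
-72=-72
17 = 17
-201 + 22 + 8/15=-2677/15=-178.47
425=425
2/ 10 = 1/ 5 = 0.20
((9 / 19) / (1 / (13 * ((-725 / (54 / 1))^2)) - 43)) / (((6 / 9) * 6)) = -61498125 / 22330430884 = -0.00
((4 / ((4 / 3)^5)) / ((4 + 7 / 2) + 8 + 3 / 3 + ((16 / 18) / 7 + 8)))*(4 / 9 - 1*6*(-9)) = 2.10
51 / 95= 0.54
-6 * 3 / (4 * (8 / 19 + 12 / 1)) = -171 / 472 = -0.36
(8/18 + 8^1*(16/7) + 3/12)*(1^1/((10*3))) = 4783/7560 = 0.63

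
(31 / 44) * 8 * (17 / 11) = 1054 / 121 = 8.71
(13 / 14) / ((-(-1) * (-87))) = -13 / 1218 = -0.01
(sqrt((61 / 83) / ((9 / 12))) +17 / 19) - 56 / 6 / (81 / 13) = 0.39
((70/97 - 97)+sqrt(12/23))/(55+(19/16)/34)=-5080416/2904083+1088 * sqrt(69)/688597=-1.74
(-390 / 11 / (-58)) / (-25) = -39 / 1595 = -0.02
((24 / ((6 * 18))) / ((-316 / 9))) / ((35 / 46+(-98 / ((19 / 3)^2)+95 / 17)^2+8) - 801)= 866243687 / 107077230026659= 0.00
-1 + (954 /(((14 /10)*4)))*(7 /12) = 98.38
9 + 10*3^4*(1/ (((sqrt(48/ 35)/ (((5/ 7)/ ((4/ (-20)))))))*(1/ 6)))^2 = 3797001/ 14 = 271214.36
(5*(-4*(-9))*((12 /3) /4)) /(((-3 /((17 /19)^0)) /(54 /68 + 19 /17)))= -1950 /17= -114.71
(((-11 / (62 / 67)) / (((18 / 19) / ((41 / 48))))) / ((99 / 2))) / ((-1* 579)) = 52193 / 139571424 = 0.00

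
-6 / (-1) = 6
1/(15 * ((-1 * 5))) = -1/75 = -0.01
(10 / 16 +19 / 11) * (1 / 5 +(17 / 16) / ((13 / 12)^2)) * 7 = 676683 / 37180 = 18.20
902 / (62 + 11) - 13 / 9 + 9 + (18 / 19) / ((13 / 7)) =3314036 / 162279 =20.42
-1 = -1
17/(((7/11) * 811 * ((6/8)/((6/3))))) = 1496/17031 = 0.09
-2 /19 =-0.11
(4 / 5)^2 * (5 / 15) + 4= 316 / 75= 4.21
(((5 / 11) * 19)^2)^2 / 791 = 81450625 / 11581031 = 7.03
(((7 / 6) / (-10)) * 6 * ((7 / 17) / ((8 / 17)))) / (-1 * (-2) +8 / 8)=-49 / 240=-0.20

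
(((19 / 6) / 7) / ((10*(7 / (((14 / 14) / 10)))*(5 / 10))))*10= 19 / 1470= 0.01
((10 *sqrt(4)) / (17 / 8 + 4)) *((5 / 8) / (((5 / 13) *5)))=52 / 49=1.06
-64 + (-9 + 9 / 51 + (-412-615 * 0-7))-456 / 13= -116445 / 221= -526.90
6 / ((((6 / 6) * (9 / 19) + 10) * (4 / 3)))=171 / 398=0.43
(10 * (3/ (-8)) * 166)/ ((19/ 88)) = -54780/ 19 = -2883.16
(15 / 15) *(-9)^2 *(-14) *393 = -445662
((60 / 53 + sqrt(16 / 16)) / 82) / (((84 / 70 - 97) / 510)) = -144075 / 1040867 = -0.14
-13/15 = -0.87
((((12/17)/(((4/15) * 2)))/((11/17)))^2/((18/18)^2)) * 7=14175/484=29.29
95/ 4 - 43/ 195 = 18353/ 780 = 23.53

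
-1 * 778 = -778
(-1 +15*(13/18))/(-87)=-59/522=-0.11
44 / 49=0.90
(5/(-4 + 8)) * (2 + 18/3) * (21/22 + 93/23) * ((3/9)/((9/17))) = 23885/759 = 31.47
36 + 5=41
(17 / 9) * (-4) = -68 / 9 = -7.56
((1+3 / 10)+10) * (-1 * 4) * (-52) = 11752 / 5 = 2350.40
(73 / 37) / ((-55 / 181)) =-13213 / 2035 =-6.49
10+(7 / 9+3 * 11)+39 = 82.78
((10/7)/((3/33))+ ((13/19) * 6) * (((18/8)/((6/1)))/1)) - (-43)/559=119859/6916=17.33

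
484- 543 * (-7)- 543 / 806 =3453167 / 806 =4284.33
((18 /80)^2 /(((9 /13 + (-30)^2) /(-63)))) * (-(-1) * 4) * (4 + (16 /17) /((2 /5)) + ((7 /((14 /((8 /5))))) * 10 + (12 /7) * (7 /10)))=-4872231 /22117000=-0.22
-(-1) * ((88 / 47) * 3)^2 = 69696 / 2209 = 31.55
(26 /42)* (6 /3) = 26 /21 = 1.24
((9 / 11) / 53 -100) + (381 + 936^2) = 510927800 / 583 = 876377.02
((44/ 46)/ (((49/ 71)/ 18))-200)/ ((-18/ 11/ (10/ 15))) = 2170124/ 30429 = 71.32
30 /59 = 0.51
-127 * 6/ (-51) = 254/ 17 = 14.94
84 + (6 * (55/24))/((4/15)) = 2169/16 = 135.56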